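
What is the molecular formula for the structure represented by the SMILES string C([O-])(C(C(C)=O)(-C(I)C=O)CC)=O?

Heavy atoms from the SMILES: 8 C, 1 I, 4 O.
Implicit hydrogens by atom environment:
  3 × C: no H
  3 × O: no H
  2 × C: 3 H each → 6
  2 × C: 1 H each → 2
  1 × C: 2 H
  1 × I: no H
  1 × O (charge -1): no H
  Total hydrogens = 10.
Net charge -1.
Molecular formula: C8H10IO4-

C8H10IO4-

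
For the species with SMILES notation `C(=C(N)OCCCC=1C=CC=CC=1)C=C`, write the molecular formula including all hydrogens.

C13H17NO

Heavy atoms from the SMILES: 13 C, 1 N, 1 O.
Implicit hydrogens by atom environment:
  5 × C (aromatic): 1 H each → 5
  4 × C: 2 H each → 8
  2 × C: 1 H each → 2
  1 × C: no H
  1 × C (aromatic): no H
  1 × N: 2 H
  1 × O: no H
  Total hydrogens = 17.
Molecular formula: C13H17NO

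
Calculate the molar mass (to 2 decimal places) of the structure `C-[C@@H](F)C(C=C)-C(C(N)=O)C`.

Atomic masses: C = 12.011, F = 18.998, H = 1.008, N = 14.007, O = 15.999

159.20

Molecular formula: C8H14FNO.
M = 8×12.011 + 1×18.998 + 14×1.008 + 1×14.007 + 1×15.999 = 159.20 g/mol.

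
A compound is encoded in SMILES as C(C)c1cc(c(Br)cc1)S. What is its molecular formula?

Heavy atoms from the SMILES: 1 Br, 8 C, 1 S.
Implicit hydrogens by atom environment:
  3 × C (aromatic): 1 H each → 3
  3 × C (aromatic): no H
  1 × Br: no H
  1 × C: 3 H
  1 × C: 2 H
  1 × S: 1 H
  Total hydrogens = 9.
Molecular formula: C8H9BrS

C8H9BrS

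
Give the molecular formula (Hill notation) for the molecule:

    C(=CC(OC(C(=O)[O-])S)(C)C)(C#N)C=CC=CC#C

Heavy atoms from the SMILES: 14 C, 1 N, 3 O, 1 S.
Implicit hydrogens by atom environment:
  7 × C: 1 H each → 7
  5 × C: no H
  2 × C: 3 H each → 6
  2 × O: no H
  1 × N: no H
  1 × O (charge -1): no H
  1 × S: 1 H
  Total hydrogens = 14.
Net charge -1.
Molecular formula: C14H14NO3S-

C14H14NO3S-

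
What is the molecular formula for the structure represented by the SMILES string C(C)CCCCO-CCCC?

C10H22O

Heavy atoms from the SMILES: 10 C, 1 O.
Implicit hydrogens by atom environment:
  8 × C: 2 H each → 16
  2 × C: 3 H each → 6
  1 × O: no H
  Total hydrogens = 22.
Molecular formula: C10H22O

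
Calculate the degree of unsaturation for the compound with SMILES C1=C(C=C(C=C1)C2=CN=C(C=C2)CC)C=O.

Molecular formula from the SMILES: C14H13NO.
DoU = (2C + 2 + N − H − X)/2 = (2·14 + 2 + 1 − 13 − 0)/2 = 18/2 = 9.
(Structurally: 2 ring(s) + 7 π bond(s) = 9.)

9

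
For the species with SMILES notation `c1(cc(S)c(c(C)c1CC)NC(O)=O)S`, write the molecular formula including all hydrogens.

C10H13NO2S2

Heavy atoms from the SMILES: 10 C, 1 N, 2 O, 2 S.
Implicit hydrogens by atom environment:
  5 × C (aromatic): no H
  2 × C: 3 H each → 6
  2 × S: 1 H each → 2
  1 × C: 2 H
  1 × C (aromatic): 1 H
  1 × C: no H
  1 × N: 1 H
  1 × O: 1 H
  1 × O: no H
  Total hydrogens = 13.
Molecular formula: C10H13NO2S2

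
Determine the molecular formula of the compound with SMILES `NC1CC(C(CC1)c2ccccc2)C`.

Heavy atoms from the SMILES: 13 C, 1 N.
Implicit hydrogens by atom environment:
  5 × C (aromatic): 1 H each → 5
  3 × C: 2 H each → 6
  3 × C: 1 H each → 3
  1 × C: 3 H
  1 × C (aromatic): no H
  1 × N: 2 H
  Total hydrogens = 19.
Molecular formula: C13H19N

C13H19N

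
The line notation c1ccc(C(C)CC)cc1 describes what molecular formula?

C10H14

Heavy atoms from the SMILES: 10 C.
Implicit hydrogens by atom environment:
  5 × C (aromatic): 1 H each → 5
  2 × C: 3 H each → 6
  1 × C: 2 H
  1 × C: 1 H
  1 × C (aromatic): no H
  Total hydrogens = 14.
Molecular formula: C10H14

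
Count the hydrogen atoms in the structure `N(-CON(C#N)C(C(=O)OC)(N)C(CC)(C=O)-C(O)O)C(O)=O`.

Hydrogens are implicit in SMILES; fill each atom to its normal valence:
  5 × C: no H
  5 × O: no H
  3 × O: 1 H each → 3
  2 × C: 3 H each → 6
  2 × C: 2 H each → 4
  2 × C: 1 H each → 2
  2 × N: no H
  1 × N: 2 H
  1 × N: 1 H
  Total hydrogens = 18.

18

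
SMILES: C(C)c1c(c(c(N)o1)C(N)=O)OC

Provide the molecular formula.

Heavy atoms from the SMILES: 8 C, 2 N, 3 O.
Implicit hydrogens by atom environment:
  4 × C (aromatic): no H
  2 × C: 3 H each → 6
  2 × N: 2 H each → 4
  2 × O: no H
  1 × C: 2 H
  1 × C: no H
  1 × O (aromatic): no H
  Total hydrogens = 12.
Molecular formula: C8H12N2O3

C8H12N2O3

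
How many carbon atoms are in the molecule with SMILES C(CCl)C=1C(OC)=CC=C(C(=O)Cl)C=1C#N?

11

The symbol for carbon appears 11 times in the SMILES. (Cl is a single chlorine, not C + l.)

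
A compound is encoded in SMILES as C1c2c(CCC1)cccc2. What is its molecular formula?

Heavy atoms from the SMILES: 10 C.
Implicit hydrogens by atom environment:
  4 × C: 2 H each → 8
  4 × C (aromatic): 1 H each → 4
  2 × C (aromatic): no H
  Total hydrogens = 12.
Molecular formula: C10H12

C10H12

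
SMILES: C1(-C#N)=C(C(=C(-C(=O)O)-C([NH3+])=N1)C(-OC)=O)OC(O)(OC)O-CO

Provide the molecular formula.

C12H14N3O9+

Heavy atoms from the SMILES: 12 C, 3 N, 9 O.
Implicit hydrogens by atom environment:
  6 × O: no H
  5 × C (aromatic): no H
  4 × C: no H
  3 × O: 1 H each → 3
  2 × C: 3 H each → 6
  1 × C: 2 H
  1 × N (charge +1): 3 H
  1 × N (aromatic): no H
  1 × N: no H
  Total hydrogens = 14.
Net charge +1.
Molecular formula: C12H14N3O9+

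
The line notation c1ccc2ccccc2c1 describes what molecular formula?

C10H8

Heavy atoms from the SMILES: 10 C.
Implicit hydrogens by atom environment:
  8 × C (aromatic): 1 H each → 8
  2 × C (aromatic): no H
  Total hydrogens = 8.
Molecular formula: C10H8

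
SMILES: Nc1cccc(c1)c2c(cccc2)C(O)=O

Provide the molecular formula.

C13H11NO2

Heavy atoms from the SMILES: 13 C, 1 N, 2 O.
Implicit hydrogens by atom environment:
  8 × C (aromatic): 1 H each → 8
  4 × C (aromatic): no H
  1 × C: no H
  1 × N: 2 H
  1 × O: 1 H
  1 × O: no H
  Total hydrogens = 11.
Molecular formula: C13H11NO2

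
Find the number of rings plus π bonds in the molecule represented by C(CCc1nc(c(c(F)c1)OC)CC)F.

Molecular formula from the SMILES: C11H15F2NO.
DoU = (2C + 2 + N − H − X)/2 = (2·11 + 2 + 1 − 15 − 2)/2 = 8/2 = 4.
(Structurally: 1 ring(s) + 3 π bond(s) = 4.)

4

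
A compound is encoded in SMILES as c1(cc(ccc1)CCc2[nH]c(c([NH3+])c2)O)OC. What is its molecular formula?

C13H17N2O2+

Heavy atoms from the SMILES: 13 C, 2 N, 2 O.
Implicit hydrogens by atom environment:
  5 × C (aromatic): 1 H each → 5
  5 × C (aromatic): no H
  2 × C: 2 H each → 4
  1 × C: 3 H
  1 × N (charge +1): 3 H
  1 × N (aromatic): 1 H
  1 × O: 1 H
  1 × O: no H
  Total hydrogens = 17.
Net charge +1.
Molecular formula: C13H17N2O2+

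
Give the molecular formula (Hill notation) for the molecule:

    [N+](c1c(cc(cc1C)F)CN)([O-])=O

C8H9FN2O2

Heavy atoms from the SMILES: 8 C, 1 F, 2 N, 2 O.
Implicit hydrogens by atom environment:
  4 × C (aromatic): no H
  2 × C (aromatic): 1 H each → 2
  1 × C: 3 H
  1 × C: 2 H
  1 × F: no H
  1 × N: 2 H
  1 × N (charge +1): no H
  1 × O: no H
  1 × O (charge -1): no H
  Total hydrogens = 9.
Molecular formula: C8H9FN2O2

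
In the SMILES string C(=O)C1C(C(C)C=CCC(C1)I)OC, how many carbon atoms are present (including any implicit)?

11

The symbol for carbon appears 11 times in the SMILES.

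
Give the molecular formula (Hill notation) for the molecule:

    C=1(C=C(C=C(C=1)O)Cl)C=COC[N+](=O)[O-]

Heavy atoms from the SMILES: 9 C, 1 Cl, 1 N, 4 O.
Implicit hydrogens by atom environment:
  3 × C (aromatic): 1 H each → 3
  3 × C (aromatic): no H
  2 × C: 1 H each → 2
  2 × O: no H
  1 × C: 2 H
  1 × Cl: no H
  1 × N (charge +1): no H
  1 × O: 1 H
  1 × O (charge -1): no H
  Total hydrogens = 8.
Molecular formula: C9H8ClNO4

C9H8ClNO4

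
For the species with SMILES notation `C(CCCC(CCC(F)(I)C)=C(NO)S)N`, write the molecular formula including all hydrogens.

C10H20FIN2OS

Heavy atoms from the SMILES: 10 C, 1 F, 1 I, 2 N, 1 O, 1 S.
Implicit hydrogens by atom environment:
  6 × C: 2 H each → 12
  3 × C: no H
  1 × C: 3 H
  1 × F: no H
  1 × I: no H
  1 × N: 2 H
  1 × N: 1 H
  1 × O: 1 H
  1 × S: 1 H
  Total hydrogens = 20.
Molecular formula: C10H20FIN2OS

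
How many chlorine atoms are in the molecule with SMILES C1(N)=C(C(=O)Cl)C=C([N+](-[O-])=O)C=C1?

The symbol for chlorine appears 1 time in the SMILES.

1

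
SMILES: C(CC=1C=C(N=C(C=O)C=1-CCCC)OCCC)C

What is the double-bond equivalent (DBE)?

Molecular formula from the SMILES: C16H25NO2.
DoU = (2C + 2 + N − H − X)/2 = (2·16 + 2 + 1 − 25 − 0)/2 = 10/2 = 5.
(Structurally: 1 ring(s) + 4 π bond(s) = 5.)

5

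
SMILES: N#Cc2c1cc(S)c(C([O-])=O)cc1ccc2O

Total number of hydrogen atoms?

Hydrogens are implicit in SMILES; fill each atom to its normal valence:
  6 × C (aromatic): no H
  4 × C (aromatic): 1 H each → 4
  2 × C: no H
  1 × N: no H
  1 × O: 1 H
  1 × O: no H
  1 × O (charge -1): no H
  1 × S: 1 H
  Total hydrogens = 6.

6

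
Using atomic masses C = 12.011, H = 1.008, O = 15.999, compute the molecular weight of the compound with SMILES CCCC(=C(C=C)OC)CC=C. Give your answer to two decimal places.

Molecular formula: C11H18O.
M = 11×12.011 + 18×1.008 + 1×15.999 = 166.26 g/mol.

166.26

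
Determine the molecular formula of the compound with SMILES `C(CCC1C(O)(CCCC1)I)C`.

C10H19IO

Heavy atoms from the SMILES: 10 C, 1 I, 1 O.
Implicit hydrogens by atom environment:
  7 × C: 2 H each → 14
  1 × C: 3 H
  1 × C: 1 H
  1 × C: no H
  1 × I: no H
  1 × O: 1 H
  Total hydrogens = 19.
Molecular formula: C10H19IO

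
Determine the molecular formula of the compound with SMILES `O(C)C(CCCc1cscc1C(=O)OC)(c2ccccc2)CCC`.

Heavy atoms from the SMILES: 20 C, 3 O, 1 S.
Implicit hydrogens by atom environment:
  7 × C (aromatic): 1 H each → 7
  5 × C: 2 H each → 10
  3 × C: 3 H each → 9
  3 × C (aromatic): no H
  3 × O: no H
  2 × C: no H
  1 × S (aromatic): no H
  Total hydrogens = 26.
Molecular formula: C20H26O3S

C20H26O3S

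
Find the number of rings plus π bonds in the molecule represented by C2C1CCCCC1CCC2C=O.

3

Molecular formula from the SMILES: C11H18O.
DoU = (2C + 2 + N − H − X)/2 = (2·11 + 2 + 0 − 18 − 0)/2 = 6/2 = 3.
(Structurally: 2 ring(s) + 1 π bond(s) = 3.)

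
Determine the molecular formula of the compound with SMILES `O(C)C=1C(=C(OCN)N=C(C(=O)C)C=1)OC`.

C10H14N2O4

Heavy atoms from the SMILES: 10 C, 2 N, 4 O.
Implicit hydrogens by atom environment:
  4 × C (aromatic): no H
  4 × O: no H
  3 × C: 3 H each → 9
  1 × C: 2 H
  1 × C (aromatic): 1 H
  1 × C: no H
  1 × N: 2 H
  1 × N (aromatic): no H
  Total hydrogens = 14.
Molecular formula: C10H14N2O4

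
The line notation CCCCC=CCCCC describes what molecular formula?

Heavy atoms from the SMILES: 10 C.
Implicit hydrogens by atom environment:
  6 × C: 2 H each → 12
  2 × C: 3 H each → 6
  2 × C: 1 H each → 2
  Total hydrogens = 20.
Molecular formula: C10H20

C10H20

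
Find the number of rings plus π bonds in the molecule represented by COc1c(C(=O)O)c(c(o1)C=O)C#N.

7

Molecular formula from the SMILES: C8H5NO5.
DoU = (2C + 2 + N − H − X)/2 = (2·8 + 2 + 1 − 5 − 0)/2 = 14/2 = 7.
(Structurally: 1 ring(s) + 6 π bond(s) = 7.)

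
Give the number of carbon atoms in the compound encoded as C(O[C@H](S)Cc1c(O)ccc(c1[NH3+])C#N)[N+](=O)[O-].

10

The symbol for carbon appears 10 times in the SMILES. Lowercase c denotes aromatic carbon and counts toward C.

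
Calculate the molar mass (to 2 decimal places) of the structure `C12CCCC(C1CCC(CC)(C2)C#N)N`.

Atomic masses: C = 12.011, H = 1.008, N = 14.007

Molecular formula: C13H22N2.
M = 13×12.011 + 22×1.008 + 2×14.007 = 206.33 g/mol.

206.33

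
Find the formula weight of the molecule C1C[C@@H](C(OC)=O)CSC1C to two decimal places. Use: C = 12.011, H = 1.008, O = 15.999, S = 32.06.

Molecular formula: C8H14O2S.
M = 8×12.011 + 14×1.008 + 2×15.999 + 1×32.06 = 174.26 g/mol.

174.26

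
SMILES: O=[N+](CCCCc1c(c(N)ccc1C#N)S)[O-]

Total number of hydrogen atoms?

Hydrogens are implicit in SMILES; fill each atom to its normal valence:
  4 × C: 2 H each → 8
  4 × C (aromatic): no H
  2 × C (aromatic): 1 H each → 2
  1 × C: no H
  1 × N: 2 H
  1 × N: no H
  1 × N (charge +1): no H
  1 × O: no H
  1 × O (charge -1): no H
  1 × S: 1 H
  Total hydrogens = 13.

13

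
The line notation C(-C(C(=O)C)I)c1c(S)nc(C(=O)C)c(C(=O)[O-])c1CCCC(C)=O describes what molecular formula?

Heavy atoms from the SMILES: 17 C, 1 I, 1 N, 5 O, 1 S.
Implicit hydrogens by atom environment:
  5 × C (aromatic): no H
  4 × C: 2 H each → 8
  4 × C: no H
  4 × O: no H
  3 × C: 3 H each → 9
  1 × C: 1 H
  1 × I: no H
  1 × N (aromatic): no H
  1 × O (charge -1): no H
  1 × S: 1 H
  Total hydrogens = 19.
Net charge -1.
Molecular formula: C17H19INO5S-

C17H19INO5S-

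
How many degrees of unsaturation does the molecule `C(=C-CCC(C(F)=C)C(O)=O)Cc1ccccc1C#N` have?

Molecular formula from the SMILES: C16H16FNO2.
DoU = (2C + 2 + N − H − X)/2 = (2·16 + 2 + 1 − 16 − 1)/2 = 18/2 = 9.
(Structurally: 1 ring(s) + 8 π bond(s) = 9.)

9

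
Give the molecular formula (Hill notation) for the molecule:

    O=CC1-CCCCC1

C7H12O

Heavy atoms from the SMILES: 7 C, 1 O.
Implicit hydrogens by atom environment:
  5 × C: 2 H each → 10
  2 × C: 1 H each → 2
  1 × O: no H
  Total hydrogens = 12.
Molecular formula: C7H12O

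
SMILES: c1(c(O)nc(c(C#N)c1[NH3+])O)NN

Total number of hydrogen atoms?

8

Hydrogens are implicit in SMILES; fill each atom to its normal valence:
  5 × C (aromatic): no H
  2 × O: 1 H each → 2
  1 × C: no H
  1 × N (charge +1): 3 H
  1 × N: 2 H
  1 × N: 1 H
  1 × N (aromatic): no H
  1 × N: no H
  Total hydrogens = 8.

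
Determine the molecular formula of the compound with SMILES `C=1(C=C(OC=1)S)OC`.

Heavy atoms from the SMILES: 5 C, 2 O, 1 S.
Implicit hydrogens by atom environment:
  2 × C (aromatic): 1 H each → 2
  2 × C (aromatic): no H
  1 × C: 3 H
  1 × O (aromatic): no H
  1 × O: no H
  1 × S: 1 H
  Total hydrogens = 6.
Molecular formula: C5H6O2S

C5H6O2S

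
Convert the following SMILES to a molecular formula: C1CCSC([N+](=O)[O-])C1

C5H9NO2S

Heavy atoms from the SMILES: 5 C, 1 N, 2 O, 1 S.
Implicit hydrogens by atom environment:
  4 × C: 2 H each → 8
  1 × C: 1 H
  1 × N (charge +1): no H
  1 × O: no H
  1 × O (charge -1): no H
  1 × S: no H
  Total hydrogens = 9.
Molecular formula: C5H9NO2S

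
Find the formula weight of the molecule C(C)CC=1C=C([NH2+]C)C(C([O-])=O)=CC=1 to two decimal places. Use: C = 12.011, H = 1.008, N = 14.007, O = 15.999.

Molecular formula: C11H15NO2.
M = 11×12.011 + 15×1.008 + 1×14.007 + 2×15.999 = 193.25 g/mol.

193.25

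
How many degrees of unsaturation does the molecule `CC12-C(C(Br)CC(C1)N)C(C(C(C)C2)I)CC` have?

2

Molecular formula from the SMILES: C14H25BrIN.
DoU = (2C + 2 + N − H − X)/2 = (2·14 + 2 + 1 − 25 − 2)/2 = 4/2 = 2.
(Structurally: 2 ring(s) + 0 π bond(s) = 2.)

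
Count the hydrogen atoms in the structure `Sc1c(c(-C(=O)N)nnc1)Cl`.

4

Hydrogens are implicit in SMILES; fill each atom to its normal valence:
  3 × C (aromatic): no H
  2 × N (aromatic): no H
  1 × C (aromatic): 1 H
  1 × C: no H
  1 × Cl: no H
  1 × N: 2 H
  1 × O: no H
  1 × S: 1 H
  Total hydrogens = 4.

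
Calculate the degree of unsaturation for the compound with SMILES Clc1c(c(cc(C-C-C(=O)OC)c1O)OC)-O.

Molecular formula from the SMILES: C11H13ClO5.
DoU = (2C + 2 + N − H − X)/2 = (2·11 + 2 + 0 − 13 − 1)/2 = 10/2 = 5.
(Structurally: 1 ring(s) + 4 π bond(s) = 5.)

5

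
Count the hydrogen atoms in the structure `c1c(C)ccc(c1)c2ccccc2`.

12

Hydrogens are implicit in SMILES; fill each atom to its normal valence:
  9 × C (aromatic): 1 H each → 9
  3 × C (aromatic): no H
  1 × C: 3 H
  Total hydrogens = 12.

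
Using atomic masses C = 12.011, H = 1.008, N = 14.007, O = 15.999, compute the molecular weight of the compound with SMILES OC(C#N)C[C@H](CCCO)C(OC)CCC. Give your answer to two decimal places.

Molecular formula: C12H23NO3.
M = 12×12.011 + 23×1.008 + 1×14.007 + 3×15.999 = 229.32 g/mol.

229.32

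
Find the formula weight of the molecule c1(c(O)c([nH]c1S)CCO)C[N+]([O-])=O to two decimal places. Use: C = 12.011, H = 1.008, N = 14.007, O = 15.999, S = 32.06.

218.23

Molecular formula: C7H10N2O4S.
M = 7×12.011 + 10×1.008 + 2×14.007 + 4×15.999 + 1×32.06 = 218.23 g/mol.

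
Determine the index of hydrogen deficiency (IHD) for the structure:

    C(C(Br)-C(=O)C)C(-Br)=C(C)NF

Molecular formula from the SMILES: C7H10Br2FNO.
DoU = (2C + 2 + N − H − X)/2 = (2·7 + 2 + 1 − 10 − 3)/2 = 4/2 = 2.
(Structurally: 0 ring(s) + 2 π bond(s) = 2.)

2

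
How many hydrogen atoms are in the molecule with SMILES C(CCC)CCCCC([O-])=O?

Hydrogens are implicit in SMILES; fill each atom to its normal valence:
  7 × C: 2 H each → 14
  1 × C: 3 H
  1 × C: no H
  1 × O: no H
  1 × O (charge -1): no H
  Total hydrogens = 17.

17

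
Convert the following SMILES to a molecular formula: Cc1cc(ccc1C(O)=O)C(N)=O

Heavy atoms from the SMILES: 9 C, 1 N, 3 O.
Implicit hydrogens by atom environment:
  3 × C (aromatic): 1 H each → 3
  3 × C (aromatic): no H
  2 × C: no H
  2 × O: no H
  1 × C: 3 H
  1 × N: 2 H
  1 × O: 1 H
  Total hydrogens = 9.
Molecular formula: C9H9NO3

C9H9NO3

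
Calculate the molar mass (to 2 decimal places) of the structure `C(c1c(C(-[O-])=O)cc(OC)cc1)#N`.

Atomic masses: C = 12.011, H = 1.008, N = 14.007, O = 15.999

176.15

Molecular formula: C9H6NO3-.
M = 9×12.011 + 6×1.008 + 1×14.007 + 3×15.999 = 176.15 g/mol.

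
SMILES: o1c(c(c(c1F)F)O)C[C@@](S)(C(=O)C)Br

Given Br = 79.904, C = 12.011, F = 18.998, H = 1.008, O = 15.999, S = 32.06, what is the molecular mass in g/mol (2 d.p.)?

301.10

Molecular formula: C8H7BrF2O3S.
M = 1×79.904 + 8×12.011 + 2×18.998 + 7×1.008 + 3×15.999 + 1×32.06 = 301.10 g/mol.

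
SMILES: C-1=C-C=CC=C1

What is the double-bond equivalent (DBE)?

4

Molecular formula from the SMILES: C6H6.
DoU = (2C + 2 + N − H − X)/2 = (2·6 + 2 + 0 − 6 − 0)/2 = 8/2 = 4.
(Structurally: 1 ring(s) + 3 π bond(s) = 4.)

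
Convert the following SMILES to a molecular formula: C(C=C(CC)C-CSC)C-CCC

Heavy atoms from the SMILES: 12 C, 1 S.
Implicit hydrogens by atom environment:
  7 × C: 2 H each → 14
  3 × C: 3 H each → 9
  1 × C: 1 H
  1 × C: no H
  1 × S: no H
  Total hydrogens = 24.
Molecular formula: C12H24S

C12H24S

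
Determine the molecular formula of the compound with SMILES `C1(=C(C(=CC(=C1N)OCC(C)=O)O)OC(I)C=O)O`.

C11H12INO6

Heavy atoms from the SMILES: 11 C, 1 I, 1 N, 6 O.
Implicit hydrogens by atom environment:
  5 × C (aromatic): no H
  4 × O: no H
  2 × C: 1 H each → 2
  2 × O: 1 H each → 2
  1 × C: 3 H
  1 × C: 2 H
  1 × C (aromatic): 1 H
  1 × C: no H
  1 × I: no H
  1 × N: 2 H
  Total hydrogens = 12.
Molecular formula: C11H12INO6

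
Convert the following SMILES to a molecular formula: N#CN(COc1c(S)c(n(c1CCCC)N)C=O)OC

Heavy atoms from the SMILES: 12 C, 4 N, 3 O, 1 S.
Implicit hydrogens by atom environment:
  4 × C: 2 H each → 8
  4 × C (aromatic): no H
  3 × O: no H
  2 × C: 3 H each → 6
  2 × N: no H
  1 × C: 1 H
  1 × C: no H
  1 × N: 2 H
  1 × N (aromatic): no H
  1 × S: 1 H
  Total hydrogens = 18.
Molecular formula: C12H18N4O3S

C12H18N4O3S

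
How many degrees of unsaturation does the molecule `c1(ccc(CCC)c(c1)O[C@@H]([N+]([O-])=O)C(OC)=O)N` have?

Molecular formula from the SMILES: C12H16N2O5.
DoU = (2C + 2 + N − H − X)/2 = (2·12 + 2 + 2 − 16 − 0)/2 = 12/2 = 6.
(Structurally: 1 ring(s) + 5 π bond(s) = 6.)

6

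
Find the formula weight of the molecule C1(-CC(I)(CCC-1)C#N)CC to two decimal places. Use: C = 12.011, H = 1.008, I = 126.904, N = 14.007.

263.12

Molecular formula: C9H14IN.
M = 9×12.011 + 14×1.008 + 1×126.904 + 1×14.007 = 263.12 g/mol.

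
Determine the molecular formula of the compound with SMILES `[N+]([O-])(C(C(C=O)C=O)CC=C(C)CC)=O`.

C10H15NO4

Heavy atoms from the SMILES: 10 C, 1 N, 4 O.
Implicit hydrogens by atom environment:
  5 × C: 1 H each → 5
  3 × O: no H
  2 × C: 3 H each → 6
  2 × C: 2 H each → 4
  1 × C: no H
  1 × N (charge +1): no H
  1 × O (charge -1): no H
  Total hydrogens = 15.
Molecular formula: C10H15NO4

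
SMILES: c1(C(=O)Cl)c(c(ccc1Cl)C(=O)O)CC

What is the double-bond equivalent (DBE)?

6

Molecular formula from the SMILES: C10H8Cl2O3.
DoU = (2C + 2 + N − H − X)/2 = (2·10 + 2 + 0 − 8 − 2)/2 = 12/2 = 6.
(Structurally: 1 ring(s) + 5 π bond(s) = 6.)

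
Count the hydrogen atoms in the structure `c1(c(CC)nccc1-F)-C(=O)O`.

8

Hydrogens are implicit in SMILES; fill each atom to its normal valence:
  3 × C (aromatic): no H
  2 × C (aromatic): 1 H each → 2
  1 × C: 3 H
  1 × C: 2 H
  1 × C: no H
  1 × F: no H
  1 × N (aromatic): no H
  1 × O: 1 H
  1 × O: no H
  Total hydrogens = 8.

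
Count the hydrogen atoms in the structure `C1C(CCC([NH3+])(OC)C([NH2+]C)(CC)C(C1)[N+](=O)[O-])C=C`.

Hydrogens are implicit in SMILES; fill each atom to its normal valence:
  6 × C: 2 H each → 12
  3 × C: 3 H each → 9
  3 × C: 1 H each → 3
  2 × C: no H
  2 × O: no H
  1 × N (charge +1): 3 H
  1 × N (charge +1): 2 H
  1 × N (charge +1): no H
  1 × O (charge -1): no H
  Total hydrogens = 29.

29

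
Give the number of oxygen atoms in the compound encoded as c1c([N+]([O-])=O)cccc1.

The symbol for oxygen appears 2 times in the SMILES.

2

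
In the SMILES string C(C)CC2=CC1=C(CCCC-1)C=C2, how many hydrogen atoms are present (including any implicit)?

18

Hydrogens are implicit in SMILES; fill each atom to its normal valence:
  6 × C: 2 H each → 12
  3 × C (aromatic): 1 H each → 3
  3 × C (aromatic): no H
  1 × C: 3 H
  Total hydrogens = 18.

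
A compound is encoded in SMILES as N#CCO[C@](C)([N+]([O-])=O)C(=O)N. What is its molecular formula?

Heavy atoms from the SMILES: 5 C, 3 N, 4 O.
Implicit hydrogens by atom environment:
  3 × C: no H
  3 × O: no H
  1 × C: 3 H
  1 × C: 2 H
  1 × N: 2 H
  1 × N (charge +1): no H
  1 × N: no H
  1 × O (charge -1): no H
  Total hydrogens = 7.
Molecular formula: C5H7N3O4

C5H7N3O4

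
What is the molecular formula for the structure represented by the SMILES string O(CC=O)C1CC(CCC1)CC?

C10H18O2

Heavy atoms from the SMILES: 10 C, 2 O.
Implicit hydrogens by atom environment:
  6 × C: 2 H each → 12
  3 × C: 1 H each → 3
  2 × O: no H
  1 × C: 3 H
  Total hydrogens = 18.
Molecular formula: C10H18O2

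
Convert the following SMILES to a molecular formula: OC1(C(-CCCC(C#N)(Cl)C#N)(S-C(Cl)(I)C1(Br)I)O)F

Heavy atoms from the SMILES: 1 Br, 10 C, 2 Cl, 1 F, 2 I, 2 N, 2 O, 1 S.
Implicit hydrogens by atom environment:
  7 × C: no H
  3 × C: 2 H each → 6
  2 × Cl: no H
  2 × I: no H
  2 × N: no H
  2 × O: 1 H each → 2
  1 × Br: no H
  1 × F: no H
  1 × S: no H
  Total hydrogens = 8.
Molecular formula: C10H8BrCl2FI2N2O2S

C10H8BrCl2FI2N2O2S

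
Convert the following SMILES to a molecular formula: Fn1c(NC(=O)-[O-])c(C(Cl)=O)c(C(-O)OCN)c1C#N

Heavy atoms from the SMILES: 9 C, 1 Cl, 1 F, 4 N, 5 O.
Implicit hydrogens by atom environment:
  4 × C (aromatic): no H
  3 × C: no H
  3 × O: no H
  1 × C: 2 H
  1 × C: 1 H
  1 × Cl: no H
  1 × F: no H
  1 × N: 2 H
  1 × N: 1 H
  1 × N (aromatic): no H
  1 × N: no H
  1 × O: 1 H
  1 × O (charge -1): no H
  Total hydrogens = 7.
Net charge -1.
Molecular formula: C9H7ClFN4O5-

C9H7ClFN4O5-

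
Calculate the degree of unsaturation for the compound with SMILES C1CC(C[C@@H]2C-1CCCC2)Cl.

2

Molecular formula from the SMILES: C10H17Cl.
DoU = (2C + 2 + N − H − X)/2 = (2·10 + 2 + 0 − 17 − 1)/2 = 4/2 = 2.
(Structurally: 2 ring(s) + 0 π bond(s) = 2.)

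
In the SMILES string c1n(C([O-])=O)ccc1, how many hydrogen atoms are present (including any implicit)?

4

Hydrogens are implicit in SMILES; fill each atom to its normal valence:
  4 × C (aromatic): 1 H each → 4
  1 × C: no H
  1 × N (aromatic): no H
  1 × O: no H
  1 × O (charge -1): no H
  Total hydrogens = 4.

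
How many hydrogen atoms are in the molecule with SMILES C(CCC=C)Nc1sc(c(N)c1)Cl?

13

Hydrogens are implicit in SMILES; fill each atom to its normal valence:
  4 × C: 2 H each → 8
  3 × C (aromatic): no H
  1 × C (aromatic): 1 H
  1 × C: 1 H
  1 × Cl: no H
  1 × N: 2 H
  1 × N: 1 H
  1 × S (aromatic): no H
  Total hydrogens = 13.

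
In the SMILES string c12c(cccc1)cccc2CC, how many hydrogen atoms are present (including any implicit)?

Hydrogens are implicit in SMILES; fill each atom to its normal valence:
  7 × C (aromatic): 1 H each → 7
  3 × C (aromatic): no H
  1 × C: 3 H
  1 × C: 2 H
  Total hydrogens = 12.

12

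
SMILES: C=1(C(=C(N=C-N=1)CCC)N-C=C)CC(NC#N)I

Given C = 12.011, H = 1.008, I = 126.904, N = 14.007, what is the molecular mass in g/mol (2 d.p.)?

Molecular formula: C12H16IN5.
M = 12×12.011 + 16×1.008 + 1×126.904 + 5×14.007 = 357.20 g/mol.

357.20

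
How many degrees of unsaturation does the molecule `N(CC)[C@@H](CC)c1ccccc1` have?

Molecular formula from the SMILES: C11H17N.
DoU = (2C + 2 + N − H − X)/2 = (2·11 + 2 + 1 − 17 − 0)/2 = 8/2 = 4.
(Structurally: 1 ring(s) + 3 π bond(s) = 4.)

4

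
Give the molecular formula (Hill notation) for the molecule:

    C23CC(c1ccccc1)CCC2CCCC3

C16H22

Heavy atoms from the SMILES: 16 C.
Implicit hydrogens by atom environment:
  7 × C: 2 H each → 14
  5 × C (aromatic): 1 H each → 5
  3 × C: 1 H each → 3
  1 × C (aromatic): no H
  Total hydrogens = 22.
Molecular formula: C16H22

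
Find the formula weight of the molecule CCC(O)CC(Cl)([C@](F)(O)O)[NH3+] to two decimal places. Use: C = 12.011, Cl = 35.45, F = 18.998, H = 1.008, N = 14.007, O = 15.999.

Molecular formula: C6H14ClFNO3+.
M = 6×12.011 + 1×35.45 + 1×18.998 + 14×1.008 + 1×14.007 + 3×15.999 = 202.63 g/mol.

202.63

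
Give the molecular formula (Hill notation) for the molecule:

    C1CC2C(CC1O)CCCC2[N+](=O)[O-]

Heavy atoms from the SMILES: 10 C, 1 N, 3 O.
Implicit hydrogens by atom environment:
  6 × C: 2 H each → 12
  4 × C: 1 H each → 4
  1 × N (charge +1): no H
  1 × O: 1 H
  1 × O: no H
  1 × O (charge -1): no H
  Total hydrogens = 17.
Molecular formula: C10H17NO3

C10H17NO3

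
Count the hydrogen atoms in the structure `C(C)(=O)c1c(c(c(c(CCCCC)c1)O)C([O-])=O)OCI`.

Hydrogens are implicit in SMILES; fill each atom to its normal valence:
  5 × C: 2 H each → 10
  5 × C (aromatic): no H
  3 × O: no H
  2 × C: 3 H each → 6
  2 × C: no H
  1 × C (aromatic): 1 H
  1 × I: no H
  1 × O: 1 H
  1 × O (charge -1): no H
  Total hydrogens = 18.

18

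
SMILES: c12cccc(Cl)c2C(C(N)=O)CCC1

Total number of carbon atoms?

11

The symbol for carbon appears 11 times in the SMILES. Lowercase c denotes aromatic carbon and counts toward C.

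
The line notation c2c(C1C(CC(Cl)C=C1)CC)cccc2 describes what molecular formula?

Heavy atoms from the SMILES: 14 C, 1 Cl.
Implicit hydrogens by atom environment:
  5 × C: 1 H each → 5
  5 × C (aromatic): 1 H each → 5
  2 × C: 2 H each → 4
  1 × C: 3 H
  1 × C (aromatic): no H
  1 × Cl: no H
  Total hydrogens = 17.
Molecular formula: C14H17Cl

C14H17Cl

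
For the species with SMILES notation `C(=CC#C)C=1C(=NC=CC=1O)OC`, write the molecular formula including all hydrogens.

Heavy atoms from the SMILES: 10 C, 1 N, 2 O.
Implicit hydrogens by atom environment:
  3 × C: 1 H each → 3
  3 × C (aromatic): no H
  2 × C (aromatic): 1 H each → 2
  1 × C: 3 H
  1 × C: no H
  1 × N (aromatic): no H
  1 × O: 1 H
  1 × O: no H
  Total hydrogens = 9.
Molecular formula: C10H9NO2

C10H9NO2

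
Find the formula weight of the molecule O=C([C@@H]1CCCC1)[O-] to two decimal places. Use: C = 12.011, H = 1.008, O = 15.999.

Molecular formula: C6H9O2-.
M = 6×12.011 + 9×1.008 + 2×15.999 = 113.14 g/mol.

113.14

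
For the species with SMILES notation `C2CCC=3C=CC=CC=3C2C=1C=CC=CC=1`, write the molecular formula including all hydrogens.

C16H16

Heavy atoms from the SMILES: 16 C.
Implicit hydrogens by atom environment:
  9 × C (aromatic): 1 H each → 9
  3 × C: 2 H each → 6
  3 × C (aromatic): no H
  1 × C: 1 H
  Total hydrogens = 16.
Molecular formula: C16H16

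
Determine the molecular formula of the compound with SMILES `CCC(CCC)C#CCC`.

Heavy atoms from the SMILES: 10 C.
Implicit hydrogens by atom environment:
  4 × C: 2 H each → 8
  3 × C: 3 H each → 9
  2 × C: no H
  1 × C: 1 H
  Total hydrogens = 18.
Molecular formula: C10H18

C10H18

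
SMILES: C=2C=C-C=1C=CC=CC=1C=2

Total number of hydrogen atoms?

Hydrogens are implicit in SMILES; fill each atom to its normal valence:
  8 × C (aromatic): 1 H each → 8
  2 × C (aromatic): no H
  Total hydrogens = 8.

8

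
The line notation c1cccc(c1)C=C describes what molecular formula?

C8H8

Heavy atoms from the SMILES: 8 C.
Implicit hydrogens by atom environment:
  5 × C (aromatic): 1 H each → 5
  1 × C: 2 H
  1 × C: 1 H
  1 × C (aromatic): no H
  Total hydrogens = 8.
Molecular formula: C8H8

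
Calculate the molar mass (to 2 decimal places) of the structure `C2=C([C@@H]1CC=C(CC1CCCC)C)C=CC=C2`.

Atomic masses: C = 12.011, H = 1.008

Molecular formula: C17H24.
M = 17×12.011 + 24×1.008 = 228.38 g/mol.

228.38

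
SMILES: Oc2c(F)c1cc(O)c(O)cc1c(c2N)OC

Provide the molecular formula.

Heavy atoms from the SMILES: 11 C, 1 F, 1 N, 4 O.
Implicit hydrogens by atom environment:
  8 × C (aromatic): no H
  3 × O: 1 H each → 3
  2 × C (aromatic): 1 H each → 2
  1 × C: 3 H
  1 × F: no H
  1 × N: 2 H
  1 × O: no H
  Total hydrogens = 10.
Molecular formula: C11H10FNO4

C11H10FNO4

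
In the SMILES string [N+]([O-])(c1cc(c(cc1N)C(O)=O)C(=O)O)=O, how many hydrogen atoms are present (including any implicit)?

6

Hydrogens are implicit in SMILES; fill each atom to its normal valence:
  4 × C (aromatic): no H
  3 × O: no H
  2 × C (aromatic): 1 H each → 2
  2 × C: no H
  2 × O: 1 H each → 2
  1 × N: 2 H
  1 × N (charge +1): no H
  1 × O (charge -1): no H
  Total hydrogens = 6.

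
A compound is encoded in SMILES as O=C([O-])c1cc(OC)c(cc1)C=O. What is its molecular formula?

Heavy atoms from the SMILES: 9 C, 4 O.
Implicit hydrogens by atom environment:
  3 × C (aromatic): 1 H each → 3
  3 × C (aromatic): no H
  3 × O: no H
  1 × C: 3 H
  1 × C: 1 H
  1 × C: no H
  1 × O (charge -1): no H
  Total hydrogens = 7.
Net charge -1.
Molecular formula: C9H7O4-

C9H7O4-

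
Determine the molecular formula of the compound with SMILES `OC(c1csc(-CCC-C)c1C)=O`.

Heavy atoms from the SMILES: 10 C, 2 O, 1 S.
Implicit hydrogens by atom environment:
  3 × C: 2 H each → 6
  3 × C (aromatic): no H
  2 × C: 3 H each → 6
  1 × C (aromatic): 1 H
  1 × C: no H
  1 × O: 1 H
  1 × O: no H
  1 × S (aromatic): no H
  Total hydrogens = 14.
Molecular formula: C10H14O2S

C10H14O2S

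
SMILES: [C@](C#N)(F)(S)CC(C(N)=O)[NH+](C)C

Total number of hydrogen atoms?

13

Hydrogens are implicit in SMILES; fill each atom to its normal valence:
  3 × C: no H
  2 × C: 3 H each → 6
  1 × C: 2 H
  1 × C: 1 H
  1 × F: no H
  1 × N: 2 H
  1 × N (charge +1): 1 H
  1 × N: no H
  1 × O: no H
  1 × S: 1 H
  Total hydrogens = 13.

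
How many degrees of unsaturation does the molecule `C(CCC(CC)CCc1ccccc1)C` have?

Molecular formula from the SMILES: C15H24.
DoU = (2C + 2 + N − H − X)/2 = (2·15 + 2 + 0 − 24 − 0)/2 = 8/2 = 4.
(Structurally: 1 ring(s) + 3 π bond(s) = 4.)

4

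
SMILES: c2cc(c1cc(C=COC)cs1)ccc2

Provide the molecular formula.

C13H12OS

Heavy atoms from the SMILES: 13 C, 1 O, 1 S.
Implicit hydrogens by atom environment:
  7 × C (aromatic): 1 H each → 7
  3 × C (aromatic): no H
  2 × C: 1 H each → 2
  1 × C: 3 H
  1 × O: no H
  1 × S (aromatic): no H
  Total hydrogens = 12.
Molecular formula: C13H12OS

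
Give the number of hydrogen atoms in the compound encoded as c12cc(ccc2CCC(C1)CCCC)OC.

Hydrogens are implicit in SMILES; fill each atom to its normal valence:
  6 × C: 2 H each → 12
  3 × C (aromatic): 1 H each → 3
  3 × C (aromatic): no H
  2 × C: 3 H each → 6
  1 × C: 1 H
  1 × O: no H
  Total hydrogens = 22.

22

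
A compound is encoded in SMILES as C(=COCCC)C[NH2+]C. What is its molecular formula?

Heavy atoms from the SMILES: 7 C, 1 N, 1 O.
Implicit hydrogens by atom environment:
  3 × C: 2 H each → 6
  2 × C: 3 H each → 6
  2 × C: 1 H each → 2
  1 × N (charge +1): 2 H
  1 × O: no H
  Total hydrogens = 16.
Net charge +1.
Molecular formula: C7H16NO+

C7H16NO+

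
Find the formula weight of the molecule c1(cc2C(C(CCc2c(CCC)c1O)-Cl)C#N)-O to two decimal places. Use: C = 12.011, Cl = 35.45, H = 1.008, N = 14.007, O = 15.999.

Molecular formula: C14H16ClNO2.
M = 14×12.011 + 1×35.45 + 16×1.008 + 1×14.007 + 2×15.999 = 265.74 g/mol.

265.74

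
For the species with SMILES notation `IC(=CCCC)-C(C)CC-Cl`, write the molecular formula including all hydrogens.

C9H16ClI

Heavy atoms from the SMILES: 9 C, 1 Cl, 1 I.
Implicit hydrogens by atom environment:
  4 × C: 2 H each → 8
  2 × C: 3 H each → 6
  2 × C: 1 H each → 2
  1 × C: no H
  1 × Cl: no H
  1 × I: no H
  Total hydrogens = 16.
Molecular formula: C9H16ClI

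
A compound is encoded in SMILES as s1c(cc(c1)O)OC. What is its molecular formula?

Heavy atoms from the SMILES: 5 C, 2 O, 1 S.
Implicit hydrogens by atom environment:
  2 × C (aromatic): 1 H each → 2
  2 × C (aromatic): no H
  1 × C: 3 H
  1 × O: 1 H
  1 × O: no H
  1 × S (aromatic): no H
  Total hydrogens = 6.
Molecular formula: C5H6O2S

C5H6O2S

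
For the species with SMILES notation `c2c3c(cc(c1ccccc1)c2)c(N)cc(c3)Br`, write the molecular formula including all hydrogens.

C16H12BrN

Heavy atoms from the SMILES: 1 Br, 16 C, 1 N.
Implicit hydrogens by atom environment:
  10 × C (aromatic): 1 H each → 10
  6 × C (aromatic): no H
  1 × Br: no H
  1 × N: 2 H
  Total hydrogens = 12.
Molecular formula: C16H12BrN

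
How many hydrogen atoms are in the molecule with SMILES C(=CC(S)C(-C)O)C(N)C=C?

15

Hydrogens are implicit in SMILES; fill each atom to its normal valence:
  6 × C: 1 H each → 6
  1 × C: 3 H
  1 × C: 2 H
  1 × N: 2 H
  1 × O: 1 H
  1 × S: 1 H
  Total hydrogens = 15.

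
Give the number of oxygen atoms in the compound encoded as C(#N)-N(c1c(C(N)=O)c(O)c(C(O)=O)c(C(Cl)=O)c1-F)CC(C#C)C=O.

The symbol for oxygen appears 6 times in the SMILES.

6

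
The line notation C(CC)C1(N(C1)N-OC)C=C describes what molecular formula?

C8H16N2O

Heavy atoms from the SMILES: 8 C, 2 N, 1 O.
Implicit hydrogens by atom environment:
  4 × C: 2 H each → 8
  2 × C: 3 H each → 6
  1 × C: 1 H
  1 × C: no H
  1 × N: 1 H
  1 × N: no H
  1 × O: no H
  Total hydrogens = 16.
Molecular formula: C8H16N2O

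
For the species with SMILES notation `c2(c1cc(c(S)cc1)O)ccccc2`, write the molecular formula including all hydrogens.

Heavy atoms from the SMILES: 12 C, 1 O, 1 S.
Implicit hydrogens by atom environment:
  8 × C (aromatic): 1 H each → 8
  4 × C (aromatic): no H
  1 × O: 1 H
  1 × S: 1 H
  Total hydrogens = 10.
Molecular formula: C12H10OS

C12H10OS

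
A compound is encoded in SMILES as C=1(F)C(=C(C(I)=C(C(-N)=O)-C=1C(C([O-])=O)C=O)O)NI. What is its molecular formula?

C10H6FI2N2O5-

Heavy atoms from the SMILES: 10 C, 1 F, 2 I, 2 N, 5 O.
Implicit hydrogens by atom environment:
  6 × C (aromatic): no H
  3 × O: no H
  2 × C: 1 H each → 2
  2 × C: no H
  2 × I: no H
  1 × F: no H
  1 × N: 2 H
  1 × N: 1 H
  1 × O: 1 H
  1 × O (charge -1): no H
  Total hydrogens = 6.
Net charge -1.
Molecular formula: C10H6FI2N2O5-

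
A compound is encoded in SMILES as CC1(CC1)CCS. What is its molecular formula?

Heavy atoms from the SMILES: 6 C, 1 S.
Implicit hydrogens by atom environment:
  4 × C: 2 H each → 8
  1 × C: 3 H
  1 × C: no H
  1 × S: 1 H
  Total hydrogens = 12.
Molecular formula: C6H12S

C6H12S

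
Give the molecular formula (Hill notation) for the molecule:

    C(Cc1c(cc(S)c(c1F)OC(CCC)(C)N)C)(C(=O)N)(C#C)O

Heavy atoms from the SMILES: 17 C, 1 F, 2 N, 3 O, 1 S.
Implicit hydrogens by atom environment:
  5 × C (aromatic): no H
  4 × C: no H
  3 × C: 3 H each → 9
  3 × C: 2 H each → 6
  2 × N: 2 H each → 4
  2 × O: no H
  1 × C (aromatic): 1 H
  1 × C: 1 H
  1 × F: no H
  1 × O: 1 H
  1 × S: 1 H
  Total hydrogens = 23.
Molecular formula: C17H23FN2O3S

C17H23FN2O3S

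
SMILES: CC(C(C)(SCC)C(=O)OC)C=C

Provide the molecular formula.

Heavy atoms from the SMILES: 10 C, 2 O, 1 S.
Implicit hydrogens by atom environment:
  4 × C: 3 H each → 12
  2 × C: 2 H each → 4
  2 × C: 1 H each → 2
  2 × C: no H
  2 × O: no H
  1 × S: no H
  Total hydrogens = 18.
Molecular formula: C10H18O2S

C10H18O2S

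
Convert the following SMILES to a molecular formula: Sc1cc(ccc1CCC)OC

C10H14OS

Heavy atoms from the SMILES: 10 C, 1 O, 1 S.
Implicit hydrogens by atom environment:
  3 × C (aromatic): 1 H each → 3
  3 × C (aromatic): no H
  2 × C: 3 H each → 6
  2 × C: 2 H each → 4
  1 × O: no H
  1 × S: 1 H
  Total hydrogens = 14.
Molecular formula: C10H14OS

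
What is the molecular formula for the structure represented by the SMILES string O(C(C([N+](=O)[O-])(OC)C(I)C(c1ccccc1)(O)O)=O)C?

Heavy atoms from the SMILES: 12 C, 1 I, 1 N, 7 O.
Implicit hydrogens by atom environment:
  5 × C (aromatic): 1 H each → 5
  4 × O: no H
  3 × C: no H
  2 × C: 3 H each → 6
  2 × O: 1 H each → 2
  1 × C: 1 H
  1 × C (aromatic): no H
  1 × I: no H
  1 × N (charge +1): no H
  1 × O (charge -1): no H
  Total hydrogens = 14.
Molecular formula: C12H14INO7

C12H14INO7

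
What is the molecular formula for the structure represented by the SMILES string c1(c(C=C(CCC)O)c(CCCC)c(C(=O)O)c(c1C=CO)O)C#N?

C19H23NO5

Heavy atoms from the SMILES: 19 C, 1 N, 5 O.
Implicit hydrogens by atom environment:
  6 × C (aromatic): no H
  5 × C: 2 H each → 10
  4 × O: 1 H each → 4
  3 × C: 1 H each → 3
  3 × C: no H
  2 × C: 3 H each → 6
  1 × N: no H
  1 × O: no H
  Total hydrogens = 23.
Molecular formula: C19H23NO5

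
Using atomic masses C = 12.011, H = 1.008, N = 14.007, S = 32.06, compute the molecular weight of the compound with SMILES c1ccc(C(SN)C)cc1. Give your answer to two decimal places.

153.24

Molecular formula: C8H11NS.
M = 8×12.011 + 11×1.008 + 1×14.007 + 1×32.06 = 153.24 g/mol.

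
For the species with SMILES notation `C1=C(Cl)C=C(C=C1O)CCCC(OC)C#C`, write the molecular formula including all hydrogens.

C13H15ClO2

Heavy atoms from the SMILES: 13 C, 1 Cl, 2 O.
Implicit hydrogens by atom environment:
  3 × C: 2 H each → 6
  3 × C (aromatic): 1 H each → 3
  3 × C (aromatic): no H
  2 × C: 1 H each → 2
  1 × C: 3 H
  1 × C: no H
  1 × Cl: no H
  1 × O: 1 H
  1 × O: no H
  Total hydrogens = 15.
Molecular formula: C13H15ClO2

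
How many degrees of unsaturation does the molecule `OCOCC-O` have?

Molecular formula from the SMILES: C3H8O3.
DoU = (2C + 2 + N − H − X)/2 = (2·3 + 2 + 0 − 8 − 0)/2 = 0/2 = 0.
(Structurally: 0 ring(s) + 0 π bond(s) = 0.)

0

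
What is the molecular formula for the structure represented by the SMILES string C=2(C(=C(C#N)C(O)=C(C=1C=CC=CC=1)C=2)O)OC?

Heavy atoms from the SMILES: 14 C, 1 N, 3 O.
Implicit hydrogens by atom environment:
  6 × C (aromatic): 1 H each → 6
  6 × C (aromatic): no H
  2 × O: 1 H each → 2
  1 × C: 3 H
  1 × C: no H
  1 × N: no H
  1 × O: no H
  Total hydrogens = 11.
Molecular formula: C14H11NO3

C14H11NO3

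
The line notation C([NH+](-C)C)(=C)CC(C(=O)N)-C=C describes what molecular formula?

C9H17N2O+

Heavy atoms from the SMILES: 9 C, 2 N, 1 O.
Implicit hydrogens by atom environment:
  3 × C: 2 H each → 6
  2 × C: 3 H each → 6
  2 × C: 1 H each → 2
  2 × C: no H
  1 × N: 2 H
  1 × N (charge +1): 1 H
  1 × O: no H
  Total hydrogens = 17.
Net charge +1.
Molecular formula: C9H17N2O+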